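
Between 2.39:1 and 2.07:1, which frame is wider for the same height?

2.39 and 2.07; 2.39 > 2.07.

2.39:1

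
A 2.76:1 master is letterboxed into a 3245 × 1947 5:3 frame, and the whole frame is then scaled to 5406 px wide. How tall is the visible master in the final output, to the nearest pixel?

Fitted into 3245×1947, the master spans the width; its height is 3245 / 2.760 ≈ 1175.72 px.
Resizing to 5406 px wide multiplies everything by 1.6659: 1175.72 → 1958.70 px.

1959 px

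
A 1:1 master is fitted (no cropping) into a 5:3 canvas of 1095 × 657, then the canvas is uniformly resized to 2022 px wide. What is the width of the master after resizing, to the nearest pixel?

At 1095×657 the master is height-limited, so width = 657 × 1/1 ≈ 657.00 px.
The frame scales by 2022/1095 = 1.8466; 657.00 × 1.8466 ≈ 1213.20 px.

1213 px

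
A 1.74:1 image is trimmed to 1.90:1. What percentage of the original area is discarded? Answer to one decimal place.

8.4%

The width stays; only height is cut (since 1.90:1 is wider than 1.74:1).
Fraction kept = (1.740)/(1.900) ≈ 91.58%, so 8.42% is lost.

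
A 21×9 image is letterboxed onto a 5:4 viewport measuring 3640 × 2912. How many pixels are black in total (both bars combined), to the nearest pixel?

21×9 is wider than 5:4, so it spans the full width.
Content height = 3640 × 9/21 ≈ 1560.0000 px.
2912 − 1560.0000 = 1352.0000 px of bars.
Bar area = 1352.0000 × 3640 ≈ 4921280 px.

4921280 pixels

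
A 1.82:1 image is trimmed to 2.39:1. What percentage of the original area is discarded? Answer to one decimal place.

23.8%

The width stays; only height is cut (since 2.39:1 is wider than 1.82:1).
Fraction kept = (1.820)/(2.390) ≈ 76.15%, so 23.85% is lost.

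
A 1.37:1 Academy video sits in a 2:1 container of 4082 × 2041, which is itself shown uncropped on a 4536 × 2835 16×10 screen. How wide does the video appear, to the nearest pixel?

1.37:1 Academy in 4082×2041: fills the height, so the video is 2796.17 × 2041.00.
2:1 in 4536×2835: fills the width, so the intermediate becomes 4536.00 × 2268.00 — a scale of ×1.1112.
So the video's width is 2796.17 × 1.1112 ≈ 3107.16.

3107 px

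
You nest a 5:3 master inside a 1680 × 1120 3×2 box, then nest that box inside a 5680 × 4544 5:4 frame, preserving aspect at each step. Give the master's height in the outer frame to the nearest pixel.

3408 px

5:3 in 1680×1120: fills the width, so the master is 1680.00 × 1008.00.
The 3×2 canvas is width-limited in 5680×4544, giving 5680.00 × 3786.67; scale factor 3.3810.
The master scales with it: height 1008.00 × 3.3810 ≈ 3408.00.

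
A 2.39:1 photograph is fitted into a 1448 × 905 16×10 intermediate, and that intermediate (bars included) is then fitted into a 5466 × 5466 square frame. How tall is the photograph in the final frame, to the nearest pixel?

2.39:1 in 1448×905: fills the width, so the photograph is 1448.00 × 605.86.
The 16×10 canvas is width-limited in 5466×5466, giving 5466.00 × 3416.25; scale factor 3.7749.
The photograph scales with it: height 605.86 × 3.7749 ≈ 2287.03.

2287 px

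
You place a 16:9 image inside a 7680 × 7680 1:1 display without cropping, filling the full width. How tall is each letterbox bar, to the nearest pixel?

The image is 7680 × 9/16 ≈ 4320.00 px tall.
Black = 7680 − 4320.00 = 3360.00 px, or 1680.00 per bar.

1680 px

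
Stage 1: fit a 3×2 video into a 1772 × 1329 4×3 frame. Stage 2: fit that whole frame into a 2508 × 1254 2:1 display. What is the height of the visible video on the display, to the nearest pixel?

3×2 in 1772×1329: fills the width, so the video is 1772.00 × 1181.33.
4×3 in 2508×1254: fills the height, so the intermediate becomes 1672.00 × 1254.00 — a scale of ×0.9436.
The video scales with it: height 1181.33 × 0.9436 ≈ 1114.67.

1115 px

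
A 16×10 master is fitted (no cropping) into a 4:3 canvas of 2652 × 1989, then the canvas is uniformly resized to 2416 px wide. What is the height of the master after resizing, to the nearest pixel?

1510 px

At 2652×1989 the master is width-limited, so height = 2652 × 10/16 ≈ 1657.50 px.
The frame scales by 2416/2652 = 0.9110; 1657.50 × 0.9110 ≈ 1510.00 px.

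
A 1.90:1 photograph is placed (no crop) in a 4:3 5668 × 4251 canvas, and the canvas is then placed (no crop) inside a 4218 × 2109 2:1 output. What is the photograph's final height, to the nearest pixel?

1480 px

Inside the 5668×4251 canvas the photograph is width-limited at 5668.00 × 2983.16.
4:3 in 4218×2109: fills the height, so the intermediate becomes 2812.00 × 2109.00 — a scale of ×0.4961.
Applying the same ×0.4961: 2983.16 → 1480.00.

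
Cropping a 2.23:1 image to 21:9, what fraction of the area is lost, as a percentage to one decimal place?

Going from 2.23:1 to 21:9 means cutting height while keeping width.
(2.230)/(2.333) ≈ 0.956 of the area survives, leaving 4.43% discarded.

4.4%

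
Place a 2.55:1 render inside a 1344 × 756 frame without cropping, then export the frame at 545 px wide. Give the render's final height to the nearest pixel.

214 px

At 1344×756 the render is width-limited, so height = 1344 / 2.550 ≈ 527.06 px.
Scaling 1344 → 545 is ×0.4055, so the height becomes 527.06 × 0.4055 ≈ 213.73 px.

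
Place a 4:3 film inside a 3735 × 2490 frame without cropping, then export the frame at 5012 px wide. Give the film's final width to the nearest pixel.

Fitted into 3735×2490, the film spans the height; its width is 2490 × 4/3 ≈ 3320.00 px.
The frame scales by 5012/3735 = 1.3419; 3320.00 × 1.3419 ≈ 4455.11 px.

4455 px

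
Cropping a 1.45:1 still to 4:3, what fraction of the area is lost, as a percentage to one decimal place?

The height stays; only width is cut (since 4:3 is narrower than 1.45:1).
Fraction kept = (1.333)/(1.450) ≈ 91.95%, so 8.05% is lost.

8.0%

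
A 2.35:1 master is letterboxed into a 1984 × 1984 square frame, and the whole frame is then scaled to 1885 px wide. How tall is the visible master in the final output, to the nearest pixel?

802 px

Fitted into 1984×1984, the master spans the width; its height is 1984 / 2.350 ≈ 844.26 px.
The frame scales by 1885/1984 = 0.9501; 844.26 × 0.9501 ≈ 802.13 px.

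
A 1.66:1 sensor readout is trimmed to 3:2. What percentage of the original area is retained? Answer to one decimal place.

90.4%

3:2 is narrower than 1.66:1, so the crop keeps the full height and trims the width.
Area ratio = (1.500)/(1.660) = 90.36% retained.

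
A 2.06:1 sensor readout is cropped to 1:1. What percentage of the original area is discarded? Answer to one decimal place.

The height stays; only width is cut (since 1:1 is narrower than 2.06:1).
Fraction kept = (1.000)/(2.060) ≈ 48.54%, so 51.46% is lost.

51.5%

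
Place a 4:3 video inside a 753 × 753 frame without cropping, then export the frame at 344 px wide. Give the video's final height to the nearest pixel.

In the 753×753 frame the video fills the width: height = 753 × 3/4 ≈ 564.75 px.
Resizing to 344 px wide multiplies everything by 0.4568: 564.75 → 258.00 px.

258 px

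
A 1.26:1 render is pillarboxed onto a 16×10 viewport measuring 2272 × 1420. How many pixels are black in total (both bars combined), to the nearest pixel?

1.26:1 (1.260) < 16×10 (1.600), so the render fills the height.
That makes the image 1789.2000 px wide (1420 × 1.260).
Leftover width: 2272 − 1789.2000 = 482.8000 px.
That's 482.8000 × 1420 ≈ 685576 black pixels.

685576 pixels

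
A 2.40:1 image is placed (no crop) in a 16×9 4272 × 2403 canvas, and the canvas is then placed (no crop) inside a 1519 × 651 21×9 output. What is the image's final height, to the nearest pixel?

482 px

2.40:1 in 4272×2403: fills the width, so the image is 4272.00 × 1780.00.
The 16×9 canvas is height-limited in 1519×651, giving 1157.33 × 651.00; scale factor 0.2709.
So the image's height is 1780.00 × 0.2709 ≈ 482.22.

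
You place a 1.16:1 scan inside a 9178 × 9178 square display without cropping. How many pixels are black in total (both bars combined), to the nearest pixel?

11618715 pixels

1.16:1 is wider than square, so it spans the full width.
Content height = 9178 / 1.160 ≈ 7912.0690 px.
Leftover height: 9178 − 7912.0690 = 1265.9310 px.
Across the 9178-px span: 1265.9310 × 9178 ≈ 11618715 px.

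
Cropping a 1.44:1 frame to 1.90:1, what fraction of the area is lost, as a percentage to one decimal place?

24.2%

Going from 1.44:1 to 1.90:1 means cutting height while keeping width.
(1.440)/(1.900) ≈ 0.758 of the area survives, leaving 24.21% discarded.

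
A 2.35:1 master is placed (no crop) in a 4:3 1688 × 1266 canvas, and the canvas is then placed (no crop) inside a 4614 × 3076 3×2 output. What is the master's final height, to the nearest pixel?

1745 px

First fit — 2.35:1 into 1688×1266 spans the width: 1688.00 × 718.30.
4:3 in 4614×3076: fills the height, so the intermediate becomes 4101.33 × 3076.00 — a scale of ×2.4297.
So the master's height is 718.30 × 2.4297 ≈ 1745.25.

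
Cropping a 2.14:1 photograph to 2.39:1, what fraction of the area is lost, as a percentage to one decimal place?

10.5%

The width stays; only height is cut (since 2.39:1 is wider than 2.14:1).
Fraction kept = (2.140)/(2.390) ≈ 89.54%, so 10.46% is lost.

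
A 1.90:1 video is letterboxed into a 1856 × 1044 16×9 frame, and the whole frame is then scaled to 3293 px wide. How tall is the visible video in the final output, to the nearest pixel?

Fitted into 1856×1044, the video spans the width; its height is 1856 / 1.900 ≈ 976.84 px.
Scaling 1856 → 3293 is ×1.7742, so the height becomes 976.84 × 1.7742 ≈ 1733.16 px.

1733 px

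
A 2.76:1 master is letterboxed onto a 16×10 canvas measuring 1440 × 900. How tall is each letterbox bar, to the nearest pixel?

2.76:1 is wider than 16×10, so it spans the full width.
The master is 1440 / 2.760 ≈ 521.74 px tall.
Black = 900 − 521.74 = 378.26 px, or 189.13 per bar.

189 px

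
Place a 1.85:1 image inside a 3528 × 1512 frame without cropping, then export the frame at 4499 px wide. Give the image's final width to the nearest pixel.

At 3528×1512 the image is height-limited, so width = 1512 × 1.850 ≈ 2797.20 px.
Resizing to 4499 px wide multiplies everything by 1.2752: 2797.20 → 3567.06 px.

3567 px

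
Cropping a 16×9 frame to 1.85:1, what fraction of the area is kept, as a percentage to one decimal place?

1.85:1 is wider than 16×9, so the crop keeps the full width and trims the height.
(1.778)/(1.850) ≈ 0.961 of the area survives.

96.1%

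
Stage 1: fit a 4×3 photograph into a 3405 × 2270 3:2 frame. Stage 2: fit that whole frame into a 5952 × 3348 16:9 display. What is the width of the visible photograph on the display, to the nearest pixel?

4464 px

Inside the 3405×2270 canvas the photograph is height-limited at 3026.67 × 2270.00.
Second fit — the 3:2 canvas into 5952×3348 spans the height: 5022.00 × 3348.00 (×1.4749 from 3405×2270).
So the photograph's width is 3026.67 × 1.4749 ≈ 4464.00.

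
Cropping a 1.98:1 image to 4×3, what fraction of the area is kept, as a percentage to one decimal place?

The height stays; only width is cut (since 4×3 is narrower than 1.98:1).
Area ratio = (1.333)/(1.980) = 67.34% retained.

67.3%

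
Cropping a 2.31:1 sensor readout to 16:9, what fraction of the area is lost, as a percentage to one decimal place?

23.0%

16:9 is narrower than 2.31:1, so the crop keeps the full height and trims the width.
Fraction kept = (1.778)/(2.310) ≈ 76.96%, so 23.04% is lost.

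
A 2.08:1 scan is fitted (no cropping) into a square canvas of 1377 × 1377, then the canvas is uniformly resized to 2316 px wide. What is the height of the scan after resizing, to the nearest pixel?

1113 px

Fitted into 1377×1377, the scan spans the width; its height is 1377 / 2.080 ≈ 662.02 px.
The frame scales by 2316/1377 = 1.6819; 662.02 × 1.6819 ≈ 1113.46 px.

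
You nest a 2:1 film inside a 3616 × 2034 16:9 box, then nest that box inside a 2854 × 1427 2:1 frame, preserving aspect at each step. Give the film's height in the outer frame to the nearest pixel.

1268 px

First fit — 2:1 into 3616×2034 spans the width: 3616.00 × 1808.00.
16:9 in 2854×1427: fills the height, so the intermediate becomes 2536.89 × 1427.00 — a scale of ×0.7016.
Applying the same ×0.7016: 1808.00 → 1268.44.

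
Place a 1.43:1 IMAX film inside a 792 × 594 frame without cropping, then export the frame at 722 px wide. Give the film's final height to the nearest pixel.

505 px

At 792×594 the film is width-limited, so height = 792 / 1.430 ≈ 553.85 px.
Scaling 792 → 722 is ×0.9116, so the height becomes 553.85 × 0.9116 ≈ 504.90 px.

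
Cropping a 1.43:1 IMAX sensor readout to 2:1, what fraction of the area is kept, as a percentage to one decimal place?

71.5%

The width stays; only height is cut (since 2:1 is wider than 1.43:1 IMAX).
Fraction kept = (1.430)/(2.000) ≈ 71.50%.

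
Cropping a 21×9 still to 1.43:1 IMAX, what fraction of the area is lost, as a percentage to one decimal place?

38.7%

The height stays; only width is cut (since 1.43:1 IMAX is narrower than 21×9).
Fraction kept = (1.430)/(2.333) ≈ 61.29%, so 38.71% is lost.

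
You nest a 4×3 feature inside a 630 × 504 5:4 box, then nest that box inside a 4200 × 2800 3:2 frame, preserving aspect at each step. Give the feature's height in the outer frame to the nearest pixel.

2625 px

First fit — 4×3 into 630×504 spans the width: 630.00 × 472.50.
5:4 in 4200×2800: fills the height, so the intermediate becomes 3500.00 × 2800.00 — a scale of ×5.5556.
So the feature's height is 472.50 × 5.5556 ≈ 2625.00.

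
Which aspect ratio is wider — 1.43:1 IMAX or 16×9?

16×9

1.43 and 16×9 = 1.778; 1.778 > 1.43.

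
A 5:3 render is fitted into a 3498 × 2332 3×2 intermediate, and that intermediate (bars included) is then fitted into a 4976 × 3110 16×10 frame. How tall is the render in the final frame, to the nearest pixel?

2799 px

Inside the 3498×2332 canvas the render is width-limited at 3498.00 × 2098.80.
3×2 in 4976×3110: fills the height, so the intermediate becomes 4665.00 × 3110.00 — a scale of ×1.3336.
Applying the same ×1.3336: 2098.80 → 2799.00.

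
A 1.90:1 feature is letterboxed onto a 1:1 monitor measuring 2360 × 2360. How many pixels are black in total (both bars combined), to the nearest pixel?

1.90:1 (1.900) > 1:1 (1.000), so the feature fills the width.
The feature is 2360 / 1.900 ≈ 1242.1053 px tall.
Black = 2360 − 1242.1053 = 1117.8947 px.
Across the 2360-px span: 1117.8947 × 2360 ≈ 2638232 px.

2638232 pixels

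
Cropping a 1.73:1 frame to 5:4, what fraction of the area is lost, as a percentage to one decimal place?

27.7%

5:4 is narrower than 1.73:1, so the crop keeps the full height and trims the width.
Area ratio = (1.250)/(1.730) = 72.25%; the remaining 27.75% is cropped out.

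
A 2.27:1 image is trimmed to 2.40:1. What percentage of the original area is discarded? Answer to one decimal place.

Going from 2.27:1 to 2.40:1 means cutting height while keeping width.
Fraction kept = (2.270)/(2.400) ≈ 94.58%, so 5.42% is lost.

5.4%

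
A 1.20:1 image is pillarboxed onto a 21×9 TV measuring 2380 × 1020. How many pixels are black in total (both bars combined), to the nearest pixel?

Since 1.200 < 2.333, the image is height-limited.
The image is 1020 × 1.200 ≈ 1224.0000 px wide.
Black = 2380 − 1224.0000 = 1156.0000 px.
Bar area = 1156.0000 × 1020 ≈ 1179120 px.

1179120 pixels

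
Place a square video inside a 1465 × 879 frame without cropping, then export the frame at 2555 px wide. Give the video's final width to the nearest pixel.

1533 px

In the 1465×879 frame the video fills the height: width = 879 × 1/1 ≈ 879.00 px.
Scaling 1465 → 2555 is ×1.7440, so the width becomes 879.00 × 1.7440 ≈ 1533.00 px.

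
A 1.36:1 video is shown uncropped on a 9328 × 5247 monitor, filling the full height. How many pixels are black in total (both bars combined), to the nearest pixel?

The video is 5247 × 1.360 ≈ 7135.9200 px wide.
Black = 9328 − 7135.9200 = 2192.0800 px.
Bar area = 2192.0800 × 5247 ≈ 11501844 px.

11501844 pixels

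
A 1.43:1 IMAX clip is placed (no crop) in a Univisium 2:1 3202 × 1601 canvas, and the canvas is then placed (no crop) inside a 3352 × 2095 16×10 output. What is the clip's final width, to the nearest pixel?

2397 px

Inside the 3202×1601 canvas the clip is height-limited at 2289.43 × 1601.00.
The Univisium 2:1 canvas is width-limited in 3352×2095, giving 3352.00 × 1676.00; scale factor 1.0468.
So the clip's width is 2289.43 × 1.0468 ≈ 2396.68.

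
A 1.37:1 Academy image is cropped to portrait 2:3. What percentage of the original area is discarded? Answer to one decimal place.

51.3%

portrait 2:3 is narrower than 1.37:1 Academy, so the crop keeps the full height and trims the width.
Area ratio = (0.667)/(1.370) = 48.66%; the remaining 51.34% is cropped out.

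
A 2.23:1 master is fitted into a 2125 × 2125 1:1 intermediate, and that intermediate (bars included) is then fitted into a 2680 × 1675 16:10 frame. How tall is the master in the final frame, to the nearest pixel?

2.23:1 in 2125×2125: fills the width, so the master is 2125.00 × 952.91.
The 1:1 canvas is height-limited in 2680×1675, giving 1675.00 × 1675.00; scale factor 0.7882.
So the master's height is 952.91 × 0.7882 ≈ 751.12.

751 px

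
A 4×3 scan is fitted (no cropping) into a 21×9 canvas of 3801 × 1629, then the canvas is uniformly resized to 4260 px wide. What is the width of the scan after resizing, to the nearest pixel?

2434 px

Fitted into 3801×1629, the scan spans the height; its width is 1629 × 4/3 ≈ 2172.00 px.
Scaling 3801 → 4260 is ×1.1208, so the width becomes 2172.00 × 1.1208 ≈ 2434.29 px.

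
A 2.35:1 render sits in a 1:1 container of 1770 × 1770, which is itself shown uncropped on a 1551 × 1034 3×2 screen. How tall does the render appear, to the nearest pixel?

440 px

Inside the 1770×1770 canvas the render is width-limited at 1770.00 × 753.19.
The 1:1 canvas is height-limited in 1551×1034, giving 1034.00 × 1034.00; scale factor 0.5842.
Applying the same ×0.5842: 753.19 → 440.00.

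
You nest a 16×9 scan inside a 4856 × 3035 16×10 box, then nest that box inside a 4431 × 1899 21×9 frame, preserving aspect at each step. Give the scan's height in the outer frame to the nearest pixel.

1709 px

16×9 in 4856×3035: fills the width, so the scan is 4856.00 × 2731.50.
The 16×10 canvas is height-limited in 4431×1899, giving 3038.40 × 1899.00; scale factor 0.6257.
Applying the same ×0.6257: 2731.50 → 1709.10.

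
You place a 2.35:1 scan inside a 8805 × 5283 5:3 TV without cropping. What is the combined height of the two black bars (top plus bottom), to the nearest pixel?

2.35:1 (2.350) > 5:3 (1.667), so the scan fills the width.
Content height = 8805 / 2.350 ≈ 3746.81 px.
Leftover height: 5283 − 3746.81 = 1536.19 px.

1536 px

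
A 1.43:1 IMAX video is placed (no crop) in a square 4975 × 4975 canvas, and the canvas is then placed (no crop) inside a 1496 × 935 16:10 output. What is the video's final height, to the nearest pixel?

654 px

1.43:1 IMAX in 4975×4975: fills the width, so the video is 4975.00 × 3479.02.
Second fit — the square canvas into 1496×935 spans the height: 935.00 × 935.00 (×0.1879 from 4975×4975).
So the video's height is 3479.02 × 0.1879 ≈ 653.85.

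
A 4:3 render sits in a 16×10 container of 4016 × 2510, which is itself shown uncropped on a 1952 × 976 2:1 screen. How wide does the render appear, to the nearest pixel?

1301 px

Inside the 4016×2510 canvas the render is height-limited at 3346.67 × 2510.00.
The 16×10 canvas is height-limited in 1952×976, giving 1561.60 × 976.00; scale factor 0.3888.
The render scales with it: width 3346.67 × 0.3888 ≈ 1301.33.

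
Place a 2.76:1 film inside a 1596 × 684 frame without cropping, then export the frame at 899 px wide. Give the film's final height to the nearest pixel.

326 px

In the 1596×684 frame the film fills the width: height = 1596 / 2.760 ≈ 578.26 px.
Resizing to 899 px wide multiplies everything by 0.5633: 578.26 → 325.72 px.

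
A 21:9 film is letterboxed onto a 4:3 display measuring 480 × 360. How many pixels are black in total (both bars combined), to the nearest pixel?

74057 pixels

21:9 (2.333) > 4:3 (1.333), so the film fills the width.
That makes the image 205.7143 px tall (480 × 9/21).
Leftover height: 360 − 205.7143 = 154.2857 px.
That's 154.2857 × 480 ≈ 74057 black pixels.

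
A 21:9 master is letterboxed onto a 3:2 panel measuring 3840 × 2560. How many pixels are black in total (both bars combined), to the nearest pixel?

3510857 pixels

21:9 (2.333) > 3:2 (1.500), so the master fills the width.
The master is 3840 × 9/21 ≈ 1645.7143 px tall.
Black = 2560 − 1645.7143 = 914.2857 px.
Bar area = 914.2857 × 3840 ≈ 3510857 px.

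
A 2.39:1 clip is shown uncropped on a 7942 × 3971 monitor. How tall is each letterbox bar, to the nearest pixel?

324 px

2.39:1 (2.390) > Univisium 2:1 (2.000), so the clip fills the width.
The clip is 7942 / 2.390 ≈ 3323.01 px tall.
Black = 3971 − 3323.01 = 647.99 px, or 323.99 per bar.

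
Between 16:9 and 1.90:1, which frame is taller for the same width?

16:9 = 1.778 and 1.9; 1.9 > 1.778. The smaller width-to-height ratio is the taller frame.

16:9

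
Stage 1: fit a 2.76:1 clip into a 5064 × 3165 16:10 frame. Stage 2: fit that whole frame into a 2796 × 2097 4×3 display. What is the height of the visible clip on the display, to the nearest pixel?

1013 px

2.76:1 in 5064×3165: fills the width, so the clip is 5064.00 × 1834.78.
16:10 in 2796×2097: fills the width, so the intermediate becomes 2796.00 × 1747.50 — a scale of ×0.5521.
Applying the same ×0.5521: 1834.78 → 1013.04.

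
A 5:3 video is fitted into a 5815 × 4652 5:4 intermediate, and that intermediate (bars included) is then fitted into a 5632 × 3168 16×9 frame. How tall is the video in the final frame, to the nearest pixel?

First fit — 5:3 into 5815×4652 spans the width: 5815.00 × 3489.00.
The 5:4 canvas is height-limited in 5632×3168, giving 3960.00 × 3168.00; scale factor 0.6810.
The video scales with it: height 3489.00 × 0.6810 ≈ 2376.00.

2376 px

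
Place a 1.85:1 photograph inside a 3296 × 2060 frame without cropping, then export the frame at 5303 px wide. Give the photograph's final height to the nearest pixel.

At 3296×2060 the photograph is width-limited, so height = 3296 / 1.850 ≈ 1781.62 px.
The frame scales by 5303/3296 = 1.6089; 1781.62 × 1.6089 ≈ 2866.49 px.

2866 px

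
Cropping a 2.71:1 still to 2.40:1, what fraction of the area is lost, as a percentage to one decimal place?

The height stays; only width is cut (since 2.40:1 is narrower than 2.71:1).
Area ratio = (2.400)/(2.710) = 88.56%; the remaining 11.44% is cropped out.

11.4%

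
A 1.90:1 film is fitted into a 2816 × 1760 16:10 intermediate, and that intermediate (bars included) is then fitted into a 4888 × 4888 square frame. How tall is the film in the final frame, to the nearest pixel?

2573 px

First fit — 1.90:1 into 2816×1760 spans the width: 2816.00 × 1482.11.
Second fit — the 16:10 canvas into 4888×4888 spans the width: 4888.00 × 3055.00 (×1.7358 from 2816×1760).
The film scales with it: height 1482.11 × 1.7358 ≈ 2572.63.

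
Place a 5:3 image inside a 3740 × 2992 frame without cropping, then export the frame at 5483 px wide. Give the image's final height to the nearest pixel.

In the 3740×2992 frame the image fills the width: height = 3740 × 3/5 ≈ 2244.00 px.
The frame scales by 5483/3740 = 1.4660; 2244.00 × 1.4660 ≈ 3289.80 px.

3290 px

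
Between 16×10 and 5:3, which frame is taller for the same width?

16×10 = 1.6 and 5:3 = 1.667; 1.667 > 1.6. The smaller width-to-height ratio is the taller frame.

16×10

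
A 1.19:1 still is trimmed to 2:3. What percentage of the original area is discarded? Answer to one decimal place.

44.0%

Going from 1.19:1 to 2:3 means cutting width while keeping height.
(0.667)/(1.190) ≈ 0.560 of the area survives, leaving 43.98% discarded.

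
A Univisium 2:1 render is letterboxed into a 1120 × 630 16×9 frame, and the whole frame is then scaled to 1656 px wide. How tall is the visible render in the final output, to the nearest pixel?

In the 1120×630 frame the render fills the width: height = 1120 × 1/2 ≈ 560.00 px.
Scaling 1120 → 1656 is ×1.4786, so the height becomes 560.00 × 1.4786 ≈ 828.00 px.

828 px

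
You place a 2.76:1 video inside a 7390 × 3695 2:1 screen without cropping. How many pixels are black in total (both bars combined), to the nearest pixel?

7519057 pixels

2.76:1 (2.760) > 2:1 (2.000), so the video fills the width.
The video is 7390 / 2.760 ≈ 2677.5362 px tall.
Black = 3695 − 2677.5362 = 1017.4638 px.
Bar area = 1017.4638 × 7390 ≈ 7519057 px.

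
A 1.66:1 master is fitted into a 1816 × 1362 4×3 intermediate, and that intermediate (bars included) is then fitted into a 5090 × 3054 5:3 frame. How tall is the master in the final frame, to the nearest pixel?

2453 px

1.66:1 in 1816×1362: fills the width, so the master is 1816.00 × 1093.98.
Second fit — the 4×3 canvas into 5090×3054 spans the height: 4072.00 × 3054.00 (×2.2423 from 1816×1362).
So the master's height is 1093.98 × 2.2423 ≈ 2453.01.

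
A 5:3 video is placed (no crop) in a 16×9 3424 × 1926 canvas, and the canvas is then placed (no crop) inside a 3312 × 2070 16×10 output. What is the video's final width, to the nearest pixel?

First fit — 5:3 into 3424×1926 spans the height: 3210.00 × 1926.00.
16×9 in 3312×2070: fills the width, so the intermediate becomes 3312.00 × 1863.00 — a scale of ×0.9673.
So the video's width is 3210.00 × 0.9673 ≈ 3105.00.

3105 px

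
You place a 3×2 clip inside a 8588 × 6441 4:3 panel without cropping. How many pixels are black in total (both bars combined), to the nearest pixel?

3×2 (1.500) > 4:3 (1.333), so the clip fills the width.
That makes the image 5725.3333 px tall (8588 × 2/3).
Leftover height: 6441 − 5725.3333 = 715.6667 px.
Bar area = 715.6667 × 8588 ≈ 6146145 px.

6146145 pixels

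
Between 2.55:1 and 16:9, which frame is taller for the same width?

16:9

2.55 and 16:9 = 1.778; 2.55 > 1.778. The smaller width-to-height ratio is the taller frame.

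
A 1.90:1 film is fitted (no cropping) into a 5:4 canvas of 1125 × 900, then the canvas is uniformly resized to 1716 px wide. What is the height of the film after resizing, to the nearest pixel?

At 1125×900 the film is width-limited, so height = 1125 / 1.900 ≈ 592.11 px.
The frame scales by 1716/1125 = 1.5253; 592.11 × 1.5253 ≈ 903.16 px.

903 px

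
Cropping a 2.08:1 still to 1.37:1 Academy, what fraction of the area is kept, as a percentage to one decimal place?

65.9%

The height stays; only width is cut (since 1.37:1 Academy is narrower than 2.08:1).
Area ratio = (1.370)/(2.080) = 65.87% retained.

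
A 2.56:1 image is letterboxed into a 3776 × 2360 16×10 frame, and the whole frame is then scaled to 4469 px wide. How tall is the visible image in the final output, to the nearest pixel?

In the 3776×2360 frame the image fills the width: height = 3776 / 2.560 ≈ 1475.00 px.
Resizing to 4469 px wide multiplies everything by 1.1835: 1475.00 → 1745.70 px.

1746 px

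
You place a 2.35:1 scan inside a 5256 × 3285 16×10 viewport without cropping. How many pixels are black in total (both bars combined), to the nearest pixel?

2.35:1 (2.350) > 16×10 (1.600), so the scan fills the width.
That makes the image 2236.5957 px tall (5256 / 2.350).
Black = 3285 − 2236.5957 = 1048.4043 px.
That's 1048.4043 × 5256 ≈ 5510413 black pixels.

5510413 pixels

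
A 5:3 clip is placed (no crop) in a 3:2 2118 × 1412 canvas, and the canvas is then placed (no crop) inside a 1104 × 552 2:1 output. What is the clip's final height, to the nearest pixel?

First fit — 5:3 into 2118×1412 spans the width: 2118.00 × 1270.80.
The 3:2 canvas is height-limited in 1104×552, giving 828.00 × 552.00; scale factor 0.3909.
Applying the same ×0.3909: 1270.80 → 496.80.

497 px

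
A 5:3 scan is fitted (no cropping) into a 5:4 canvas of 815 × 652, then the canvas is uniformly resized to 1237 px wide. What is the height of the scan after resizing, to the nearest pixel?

Fitted into 815×652, the scan spans the width; its height is 815 × 3/5 ≈ 489.00 px.
The frame scales by 1237/815 = 1.5178; 489.00 × 1.5178 ≈ 742.20 px.

742 px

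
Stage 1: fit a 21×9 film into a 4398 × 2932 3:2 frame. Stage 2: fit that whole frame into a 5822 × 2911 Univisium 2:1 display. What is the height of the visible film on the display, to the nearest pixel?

21×9 in 4398×2932: fills the width, so the film is 4398.00 × 1884.86.
3:2 in 5822×2911: fills the height, so the intermediate becomes 4366.50 × 2911.00 — a scale of ×0.9928.
So the film's height is 1884.86 × 0.9928 ≈ 1871.36.

1871 px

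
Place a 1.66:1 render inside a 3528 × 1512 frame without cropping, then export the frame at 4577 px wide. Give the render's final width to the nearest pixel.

At 3528×1512 the render is height-limited, so width = 1512 × 1.660 ≈ 2509.92 px.
Scaling 3528 → 4577 is ×1.2973, so the width becomes 2509.92 × 1.2973 ≈ 3256.21 px.

3256 px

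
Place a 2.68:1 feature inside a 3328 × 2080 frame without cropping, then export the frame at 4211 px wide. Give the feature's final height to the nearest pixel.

At 3328×2080 the feature is width-limited, so height = 3328 / 2.680 ≈ 1241.79 px.
The frame scales by 4211/3328 = 1.2653; 1241.79 × 1.2653 ≈ 1571.27 px.

1571 px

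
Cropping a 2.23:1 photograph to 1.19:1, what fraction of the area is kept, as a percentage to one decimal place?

53.4%

The height stays; only width is cut (since 1.19:1 is narrower than 2.23:1).
Fraction kept = (1.190)/(2.230) ≈ 53.36%.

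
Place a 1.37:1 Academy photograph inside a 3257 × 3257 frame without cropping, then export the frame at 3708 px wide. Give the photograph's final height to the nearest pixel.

At 3257×3257 the photograph is width-limited, so height = 3257 / 1.370 ≈ 2377.37 px.
Scaling 3257 → 3708 is ×1.1385, so the height becomes 2377.37 × 1.1385 ≈ 2706.57 px.

2707 px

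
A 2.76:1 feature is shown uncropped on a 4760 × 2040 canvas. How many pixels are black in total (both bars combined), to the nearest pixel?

1501125 pixels

2.76:1 (2.760) > 21:9 (2.333), so the feature fills the width.
That makes the image 1724.6377 px tall (4760 / 2.760).
2040 − 1724.6377 = 315.3623 px of bars.
Across the 4760-px span: 315.3623 × 4760 ≈ 1501125 px.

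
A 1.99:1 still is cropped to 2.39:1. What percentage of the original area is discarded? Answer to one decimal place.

Going from 1.99:1 to 2.39:1 means cutting height while keeping width.
Fraction kept = (1.990)/(2.390) ≈ 83.26%, so 16.74% is lost.

16.7%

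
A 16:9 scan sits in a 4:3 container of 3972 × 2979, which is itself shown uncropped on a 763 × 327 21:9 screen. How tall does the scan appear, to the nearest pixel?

245 px

Inside the 3972×2979 canvas the scan is width-limited at 3972.00 × 2234.25.
Second fit — the 4:3 canvas into 763×327 spans the height: 436.00 × 327.00 (×0.1098 from 3972×2979).
So the scan's height is 2234.25 × 0.1098 ≈ 245.25.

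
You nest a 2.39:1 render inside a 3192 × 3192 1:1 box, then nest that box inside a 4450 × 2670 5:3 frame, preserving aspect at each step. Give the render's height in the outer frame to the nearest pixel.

2.39:1 in 3192×3192: fills the width, so the render is 3192.00 × 1335.56.
1:1 in 4450×2670: fills the height, so the intermediate becomes 2670.00 × 2670.00 — a scale of ×0.8365.
Applying the same ×0.8365: 1335.56 → 1117.15.

1117 px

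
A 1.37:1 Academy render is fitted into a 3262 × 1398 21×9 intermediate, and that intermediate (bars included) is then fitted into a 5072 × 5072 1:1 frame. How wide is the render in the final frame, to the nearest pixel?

First fit — 1.37:1 Academy into 3262×1398 spans the height: 1915.26 × 1398.00.
Second fit — the 21×9 canvas into 5072×5072 spans the width: 5072.00 × 2173.71 (×1.5549 from 3262×1398).
Applying the same ×1.5549: 1915.26 → 2977.99.

2978 px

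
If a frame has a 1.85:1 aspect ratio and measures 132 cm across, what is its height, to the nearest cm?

At 1.85:1, 132 / 1.850 ≈ 71.35.

71 cm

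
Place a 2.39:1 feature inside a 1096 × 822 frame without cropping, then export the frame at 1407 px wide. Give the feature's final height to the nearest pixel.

Fitted into 1096×822, the feature spans the width; its height is 1096 / 2.390 ≈ 458.58 px.
The frame scales by 1407/1096 = 1.2838; 458.58 × 1.2838 ≈ 588.70 px.

589 px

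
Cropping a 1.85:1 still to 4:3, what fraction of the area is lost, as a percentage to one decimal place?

27.9%

The height stays; only width is cut (since 4:3 is narrower than 1.85:1).
(1.333)/(1.850) ≈ 0.721 of the area survives, leaving 27.93% discarded.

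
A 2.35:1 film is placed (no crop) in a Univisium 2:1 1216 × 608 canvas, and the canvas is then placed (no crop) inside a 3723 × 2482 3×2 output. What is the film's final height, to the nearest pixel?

First fit — 2.35:1 into 1216×608 spans the width: 1216.00 × 517.45.
The Univisium 2:1 canvas is width-limited in 3723×2482, giving 3723.00 × 1861.50; scale factor 3.0617.
The film scales with it: height 517.45 × 3.0617 ≈ 1584.26.

1584 px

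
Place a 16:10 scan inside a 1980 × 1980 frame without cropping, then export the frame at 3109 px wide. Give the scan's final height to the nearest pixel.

1943 px

Fitted into 1980×1980, the scan spans the width; its height is 1980 × 10/16 ≈ 1237.50 px.
The frame scales by 3109/1980 = 1.5702; 1237.50 × 1.5702 ≈ 1943.12 px.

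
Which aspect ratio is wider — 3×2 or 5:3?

3×2 = 1.5 and 5:3 = 1.667; 1.667 > 1.5.

5:3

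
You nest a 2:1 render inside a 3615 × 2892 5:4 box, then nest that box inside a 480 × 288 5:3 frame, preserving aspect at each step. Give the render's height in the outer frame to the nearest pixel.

180 px

First fit — 2:1 into 3615×2892 spans the width: 3615.00 × 1807.50.
5:4 in 480×288: fills the height, so the intermediate becomes 360.00 × 288.00 — a scale of ×0.0996.
So the render's height is 1807.50 × 0.0996 ≈ 180.00.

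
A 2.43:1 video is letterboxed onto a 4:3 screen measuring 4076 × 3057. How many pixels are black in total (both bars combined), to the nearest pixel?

2.43:1 is wider than 4:3, so it spans the full width.
The video is 4076 / 2.430 ≈ 1677.3663 px tall.
Black = 3057 − 1677.3663 = 1379.6337 px.
Across the 4076-px span: 1379.6337 × 4076 ≈ 5623387 px.

5623387 pixels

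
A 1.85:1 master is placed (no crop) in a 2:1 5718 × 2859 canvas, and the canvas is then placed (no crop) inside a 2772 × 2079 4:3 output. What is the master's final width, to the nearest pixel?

1.85:1 in 5718×2859: fills the height, so the master is 5289.15 × 2859.00.
2:1 in 2772×2079: fills the width, so the intermediate becomes 2772.00 × 1386.00 — a scale of ×0.4848.
So the master's width is 5289.15 × 0.4848 ≈ 2564.10.

2564 px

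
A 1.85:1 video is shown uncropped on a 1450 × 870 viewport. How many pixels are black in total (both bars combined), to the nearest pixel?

125014 pixels

1.85:1 is wider than 5:3, so it spans the full width.
Content height = 1450 / 1.850 ≈ 783.7838 px.
Black = 870 − 783.7838 = 86.2162 px.
Across the 1450-px span: 86.2162 × 1450 ≈ 125014 px.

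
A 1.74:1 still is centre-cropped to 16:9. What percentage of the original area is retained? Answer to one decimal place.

Going from 1.74:1 to 16:9 means cutting height while keeping width.
Area ratio = (1.740)/(1.778) = 97.88% retained.

97.9%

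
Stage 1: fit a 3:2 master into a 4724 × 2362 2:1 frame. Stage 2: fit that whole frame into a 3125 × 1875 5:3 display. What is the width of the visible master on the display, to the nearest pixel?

2344 px

3:2 in 4724×2362: fills the height, so the master is 3543.00 × 2362.00.
2:1 in 3125×1875: fills the width, so the intermediate becomes 3125.00 × 1562.50 — a scale of ×0.6615.
Applying the same ×0.6615: 3543.00 → 2343.75.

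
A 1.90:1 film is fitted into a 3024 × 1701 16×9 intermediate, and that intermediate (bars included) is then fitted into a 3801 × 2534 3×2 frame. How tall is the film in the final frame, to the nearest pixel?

First fit — 1.90:1 into 3024×1701 spans the width: 3024.00 × 1591.58.
The 16×9 canvas is width-limited in 3801×2534, giving 3801.00 × 2138.06; scale factor 1.2569.
The film scales with it: height 1591.58 × 1.2569 ≈ 2000.53.

2001 px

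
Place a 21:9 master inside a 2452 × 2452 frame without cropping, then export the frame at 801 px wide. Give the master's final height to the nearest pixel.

Fitted into 2452×2452, the master spans the width; its height is 2452 × 9/21 ≈ 1050.86 px.
Resizing to 801 px wide multiplies everything by 0.3267: 1050.86 → 343.29 px.

343 px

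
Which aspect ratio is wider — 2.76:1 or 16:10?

2.76:1

2.76 and 16:10 = 1.6; 2.76 > 1.6.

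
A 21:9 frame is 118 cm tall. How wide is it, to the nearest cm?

Width = 118 × 21/9 = 275.33.

275 cm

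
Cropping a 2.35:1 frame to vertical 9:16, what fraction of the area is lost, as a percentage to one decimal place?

Going from 2.35:1 to vertical 9:16 means cutting width while keeping height.
(0.562)/(2.350) ≈ 0.239 of the area survives, leaving 76.06% discarded.

76.1%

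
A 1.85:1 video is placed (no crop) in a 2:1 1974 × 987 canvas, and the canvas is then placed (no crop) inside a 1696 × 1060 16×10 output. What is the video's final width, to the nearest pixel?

1569 px

First fit — 1.85:1 into 1974×987 spans the height: 1825.95 × 987.00.
The 2:1 canvas is width-limited in 1696×1060, giving 1696.00 × 848.00; scale factor 0.8592.
The video scales with it: width 1825.95 × 0.8592 ≈ 1568.80.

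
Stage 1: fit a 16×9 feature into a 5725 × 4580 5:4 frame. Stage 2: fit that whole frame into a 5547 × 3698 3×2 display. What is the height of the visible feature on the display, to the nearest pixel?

First fit — 16×9 into 5725×4580 spans the width: 5725.00 × 3220.31.
The 5:4 canvas is height-limited in 5547×3698, giving 4622.50 × 3698.00; scale factor 0.8074.
Applying the same ×0.8074: 3220.31 → 2600.16.

2600 px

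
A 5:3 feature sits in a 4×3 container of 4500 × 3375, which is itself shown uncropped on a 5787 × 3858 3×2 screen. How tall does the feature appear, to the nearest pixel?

Inside the 4500×3375 canvas the feature is width-limited at 4500.00 × 2700.00.
Second fit — the 4×3 canvas into 5787×3858 spans the height: 5144.00 × 3858.00 (×1.1431 from 4500×3375).
The feature scales with it: height 2700.00 × 1.1431 ≈ 3086.40.

3086 px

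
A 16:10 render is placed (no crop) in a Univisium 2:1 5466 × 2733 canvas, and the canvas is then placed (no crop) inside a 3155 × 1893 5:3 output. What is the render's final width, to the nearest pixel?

16:10 in 5466×2733: fills the height, so the render is 4372.80 × 2733.00.
Second fit — the Univisium 2:1 canvas into 3155×1893 spans the width: 3155.00 × 1577.50 (×0.5772 from 5466×2733).
The render scales with it: width 4372.80 × 0.5772 ≈ 2524.00.

2524 px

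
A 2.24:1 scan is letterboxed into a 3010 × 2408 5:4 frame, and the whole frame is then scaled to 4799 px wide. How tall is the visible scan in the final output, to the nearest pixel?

2142 px

Fitted into 3010×2408, the scan spans the width; its height is 3010 / 2.240 ≈ 1343.75 px.
The frame scales by 4799/3010 = 1.5944; 1343.75 × 1.5944 ≈ 2142.41 px.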